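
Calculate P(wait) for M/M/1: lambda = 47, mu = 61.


P(wait) = rho = lambda/mu = 47/61 = 0.7705

0.7705


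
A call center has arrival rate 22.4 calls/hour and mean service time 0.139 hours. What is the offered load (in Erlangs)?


Offered load a = lambda * E[S] = 22.4 * 0.139 = 3.11 Erlangs

3.11 Erlangs


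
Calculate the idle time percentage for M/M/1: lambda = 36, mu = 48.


Idle fraction = (1 - rho) * 100 = (1 - 36/48) * 100 = 25.0%

25.0%


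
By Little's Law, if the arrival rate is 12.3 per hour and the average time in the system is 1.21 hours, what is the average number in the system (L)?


L = lambda * W = 12.3 * 1.21 = 14.88

14.88


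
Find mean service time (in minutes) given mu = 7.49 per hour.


Mean service time = 60/mu = 60/7.49 = 8.01 minutes

8.01 minutes


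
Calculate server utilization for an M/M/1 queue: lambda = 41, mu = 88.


rho = lambda/mu = 41/88 = 0.4659

0.4659


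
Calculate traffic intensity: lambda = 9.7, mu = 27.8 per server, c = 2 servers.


rho = lambda / (c * mu) = 9.7 / (2 * 27.8) = 0.1745

0.1745


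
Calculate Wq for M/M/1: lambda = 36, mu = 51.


rho = 36/51; Wq = rho/(mu - lambda) = 0.0471 hours

0.0471 hours


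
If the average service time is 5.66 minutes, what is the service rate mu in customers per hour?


mu = 60 / avg_service_time = 60 / 5.66 = 10.6 per hour

10.6 per hour


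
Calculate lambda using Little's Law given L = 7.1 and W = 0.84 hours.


lambda = L / W = 7.1 / 0.84 = 8.45 per hour

8.45 per hour


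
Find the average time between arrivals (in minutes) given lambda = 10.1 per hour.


Mean interarrival time = 60/lambda = 60/10.1 = 5.94 minutes

5.94 minutes


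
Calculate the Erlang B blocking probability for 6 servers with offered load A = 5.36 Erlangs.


B(N,A) = (A^N/N!) / sum(A^k/k!, k=0..N) with N=6, A=5.36 = 0.2187

0.2187


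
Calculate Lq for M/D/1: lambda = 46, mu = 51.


M/D/1: Lq = rho^2 / (2*(1-rho)) where rho = 46/51; Lq = 4.15

4.15


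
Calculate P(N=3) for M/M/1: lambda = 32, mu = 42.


rho = 32/42; P(n) = (1-rho)*rho^n = (1-32/42)*(32/42)^3 = 0.1053

0.1053


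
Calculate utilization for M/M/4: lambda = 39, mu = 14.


rho = lambda/(c*mu) = 39/(4*14) = 0.6964

0.6964


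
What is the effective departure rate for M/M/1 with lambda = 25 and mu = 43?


For a stable queue (lambda < mu), throughput = lambda = 25 per hour

25 per hour


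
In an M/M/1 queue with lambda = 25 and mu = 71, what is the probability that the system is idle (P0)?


P0 = 1 - rho = 1 - 25/71 = 0.6479

0.6479


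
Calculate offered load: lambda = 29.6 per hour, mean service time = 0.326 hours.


Offered load a = lambda * E[S] = 29.6 * 0.326 = 9.65 Erlangs

9.65 Erlangs


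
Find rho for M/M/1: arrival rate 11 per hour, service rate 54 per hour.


rho = lambda/mu = 11/54 = 0.2037

0.2037


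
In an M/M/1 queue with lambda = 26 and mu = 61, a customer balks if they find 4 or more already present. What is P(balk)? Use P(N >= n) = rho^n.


P(N >= 4) = rho^4 = (26/61)^4 = 0.033

0.033


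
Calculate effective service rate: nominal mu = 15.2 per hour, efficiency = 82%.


Effective rate = mu * efficiency = 15.2 * 0.82 = 12.46 per hour

12.46 per hour


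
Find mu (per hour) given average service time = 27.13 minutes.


mu = 60 / avg_service_time = 60 / 27.13 = 2.21 per hour

2.21 per hour


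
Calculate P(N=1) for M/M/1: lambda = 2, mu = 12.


rho = 2/12; P(n) = (1-rho)*rho^n = (1-2/12)*(2/12)^1 = 0.1389

0.1389


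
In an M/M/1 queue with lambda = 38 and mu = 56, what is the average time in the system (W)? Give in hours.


W = 1/(mu - lambda) = 1/(56 - 38) = 0.0556 hours

0.0556 hours


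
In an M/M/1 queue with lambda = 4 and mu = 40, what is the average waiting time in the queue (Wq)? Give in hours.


rho = 4/40; Wq = rho/(mu - lambda) = 0.0028 hours

0.0028 hours


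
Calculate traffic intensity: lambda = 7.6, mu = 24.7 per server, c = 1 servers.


rho = lambda / (c * mu) = 7.6 / (1 * 24.7) = 0.3077

0.3077


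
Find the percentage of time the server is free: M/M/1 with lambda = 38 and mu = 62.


Idle fraction = (1 - rho) * 100 = (1 - 38/62) * 100 = 38.7%

38.7%


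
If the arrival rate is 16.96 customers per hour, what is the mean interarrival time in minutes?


Mean interarrival time = 60/lambda = 60/16.96 = 3.54 minutes

3.54 minutes


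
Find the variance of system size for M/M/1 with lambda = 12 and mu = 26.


rho = 12/26; Var(N) = rho/(1-rho)^2 = 1.59

1.59


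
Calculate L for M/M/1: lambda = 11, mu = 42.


rho = 11/42; L = rho/(1-rho) = 0.35

0.35


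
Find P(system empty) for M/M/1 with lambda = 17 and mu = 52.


P0 = 1 - rho = 1 - 17/52 = 0.6731

0.6731


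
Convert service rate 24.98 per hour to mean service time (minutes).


Mean service time = 60/mu = 60/24.98 = 2.4 minutes

2.4 minutes


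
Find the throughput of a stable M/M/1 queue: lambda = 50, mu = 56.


For a stable queue (lambda < mu), throughput = lambda = 50 per hour

50 per hour


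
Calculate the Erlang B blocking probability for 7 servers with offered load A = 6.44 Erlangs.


B(N,A) = (A^N/N!) / sum(A^k/k!, k=0..N) with N=7, A=6.44 = 0.2135

0.2135


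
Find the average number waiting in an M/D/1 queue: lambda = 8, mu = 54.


M/D/1: Lq = rho^2 / (2*(1-rho)) where rho = 8/54; Lq = 0.01

0.01


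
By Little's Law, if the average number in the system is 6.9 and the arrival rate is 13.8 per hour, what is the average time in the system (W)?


W = L / lambda = 6.9 / 13.8 = 0.5 hours

0.5 hours


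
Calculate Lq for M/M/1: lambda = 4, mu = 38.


rho = 4/38; Lq = rho^2/(1-rho) = 0.01

0.01


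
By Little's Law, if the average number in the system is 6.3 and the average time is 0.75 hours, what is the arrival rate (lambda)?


lambda = L / W = 6.3 / 0.75 = 8.4 per hour

8.4 per hour


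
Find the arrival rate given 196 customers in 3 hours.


lambda = total arrivals / time = 196 / 3 = 65.33 per hour

65.33 per hour


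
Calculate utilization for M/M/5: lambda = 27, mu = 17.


rho = lambda/(c*mu) = 27/(5*17) = 0.3176

0.3176


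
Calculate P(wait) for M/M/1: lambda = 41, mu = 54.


P(wait) = rho = lambda/mu = 41/54 = 0.7593

0.7593


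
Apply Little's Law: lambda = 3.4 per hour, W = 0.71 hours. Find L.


L = lambda * W = 3.4 * 0.71 = 2.41

2.41


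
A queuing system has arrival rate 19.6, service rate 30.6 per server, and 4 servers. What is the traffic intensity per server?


rho = lambda / (c * mu) = 19.6 / (4 * 30.6) = 0.1601

0.1601


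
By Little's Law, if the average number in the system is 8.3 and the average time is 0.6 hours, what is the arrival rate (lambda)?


lambda = L / W = 8.3 / 0.6 = 13.83 per hour

13.83 per hour


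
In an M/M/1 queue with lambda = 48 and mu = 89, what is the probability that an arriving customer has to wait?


P(wait) = rho = lambda/mu = 48/89 = 0.5393

0.5393


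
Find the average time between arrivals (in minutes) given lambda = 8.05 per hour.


Mean interarrival time = 60/lambda = 60/8.05 = 7.45 minutes

7.45 minutes


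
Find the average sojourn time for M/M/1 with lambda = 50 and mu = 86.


W = 1/(mu - lambda) = 1/(86 - 50) = 0.0278 hours

0.0278 hours


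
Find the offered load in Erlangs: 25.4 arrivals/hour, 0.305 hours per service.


Offered load a = lambda * E[S] = 25.4 * 0.305 = 7.75 Erlangs

7.75 Erlangs


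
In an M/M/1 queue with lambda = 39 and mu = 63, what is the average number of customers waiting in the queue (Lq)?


rho = 39/63; Lq = rho^2/(1-rho) = 1.01

1.01


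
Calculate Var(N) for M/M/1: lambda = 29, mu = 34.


rho = 29/34; Var(N) = rho/(1-rho)^2 = 39.44

39.44


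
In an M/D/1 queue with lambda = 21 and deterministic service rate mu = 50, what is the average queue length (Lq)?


M/D/1: Lq = rho^2 / (2*(1-rho)) where rho = 21/50; Lq = 0.15

0.15


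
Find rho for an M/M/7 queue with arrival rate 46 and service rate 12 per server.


rho = lambda/(c*mu) = 46/(7*12) = 0.5476

0.5476


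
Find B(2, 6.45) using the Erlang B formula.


B(N,A) = (A^N/N!) / sum(A^k/k!, k=0..N) with N=2, A=6.45 = 0.7363

0.7363


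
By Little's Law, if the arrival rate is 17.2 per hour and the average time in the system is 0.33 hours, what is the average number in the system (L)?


L = lambda * W = 17.2 * 0.33 = 5.68

5.68


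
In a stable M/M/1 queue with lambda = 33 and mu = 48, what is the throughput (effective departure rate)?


For a stable queue (lambda < mu), throughput = lambda = 33 per hour

33 per hour


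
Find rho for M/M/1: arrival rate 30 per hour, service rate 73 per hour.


rho = lambda/mu = 30/73 = 0.411

0.411


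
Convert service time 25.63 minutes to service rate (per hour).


mu = 60 / avg_service_time = 60 / 25.63 = 2.34 per hour

2.34 per hour


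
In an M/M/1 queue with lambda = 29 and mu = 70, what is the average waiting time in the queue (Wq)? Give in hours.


rho = 29/70; Wq = rho/(mu - lambda) = 0.0101 hours

0.0101 hours


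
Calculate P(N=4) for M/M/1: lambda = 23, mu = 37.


rho = 23/37; P(n) = (1-rho)*rho^n = (1-23/37)*(23/37)^4 = 0.0565

0.0565


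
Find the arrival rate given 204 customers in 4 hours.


lambda = total arrivals / time = 204 / 4 = 51.0 per hour

51.0 per hour


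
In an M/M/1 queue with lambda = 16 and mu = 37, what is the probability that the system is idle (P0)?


P0 = 1 - rho = 1 - 16/37 = 0.5676

0.5676


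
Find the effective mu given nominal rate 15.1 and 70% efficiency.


Effective rate = mu * efficiency = 15.1 * 0.7 = 10.57 per hour

10.57 per hour


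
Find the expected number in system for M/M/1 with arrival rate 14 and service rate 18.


rho = 14/18; L = rho/(1-rho) = 3.5

3.5


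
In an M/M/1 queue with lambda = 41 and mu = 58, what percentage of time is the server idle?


Idle fraction = (1 - rho) * 100 = (1 - 41/58) * 100 = 29.3%

29.3%


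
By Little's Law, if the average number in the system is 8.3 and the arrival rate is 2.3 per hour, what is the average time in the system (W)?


W = L / lambda = 8.3 / 2.3 = 3.6087 hours

3.6087 hours


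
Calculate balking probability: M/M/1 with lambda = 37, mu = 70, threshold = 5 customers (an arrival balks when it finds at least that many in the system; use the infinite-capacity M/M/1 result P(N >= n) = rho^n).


P(N >= 5) = rho^5 = (37/70)^5 = 0.0413

0.0413


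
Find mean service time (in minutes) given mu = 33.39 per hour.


Mean service time = 60/mu = 60/33.39 = 1.8 minutes

1.8 minutes


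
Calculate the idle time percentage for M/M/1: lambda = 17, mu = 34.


Idle fraction = (1 - rho) * 100 = (1 - 17/34) * 100 = 50.0%

50.0%


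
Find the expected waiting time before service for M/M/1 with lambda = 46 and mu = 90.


rho = 46/90; Wq = rho/(mu - lambda) = 0.0116 hours

0.0116 hours


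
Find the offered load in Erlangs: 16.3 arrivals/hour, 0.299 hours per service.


Offered load a = lambda * E[S] = 16.3 * 0.299 = 4.87 Erlangs

4.87 Erlangs


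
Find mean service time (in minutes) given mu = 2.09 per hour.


Mean service time = 60/mu = 60/2.09 = 28.71 minutes

28.71 minutes


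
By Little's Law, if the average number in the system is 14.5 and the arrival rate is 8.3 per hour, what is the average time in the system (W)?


W = L / lambda = 14.5 / 8.3 = 1.747 hours

1.747 hours


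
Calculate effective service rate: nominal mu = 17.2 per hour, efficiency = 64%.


Effective rate = mu * efficiency = 17.2 * 0.64 = 11.01 per hour

11.01 per hour


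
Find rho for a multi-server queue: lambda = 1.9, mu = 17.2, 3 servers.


rho = lambda / (c * mu) = 1.9 / (3 * 17.2) = 0.0368

0.0368


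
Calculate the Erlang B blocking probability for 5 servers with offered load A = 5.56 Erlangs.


B(N,A) = (A^N/N!) / sum(A^k/k!, k=0..N) with N=5, A=5.56 = 0.3286

0.3286


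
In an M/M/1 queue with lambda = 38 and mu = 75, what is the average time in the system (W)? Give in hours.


W = 1/(mu - lambda) = 1/(75 - 38) = 0.027 hours

0.027 hours


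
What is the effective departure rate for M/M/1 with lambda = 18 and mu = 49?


For a stable queue (lambda < mu), throughput = lambda = 18 per hour

18 per hour


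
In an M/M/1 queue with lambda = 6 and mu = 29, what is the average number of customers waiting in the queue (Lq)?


rho = 6/29; Lq = rho^2/(1-rho) = 0.05

0.05


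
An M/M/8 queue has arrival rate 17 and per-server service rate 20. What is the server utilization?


rho = lambda/(c*mu) = 17/(8*20) = 0.1063

0.1063


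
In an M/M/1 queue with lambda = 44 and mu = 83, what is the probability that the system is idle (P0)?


P0 = 1 - rho = 1 - 44/83 = 0.4699

0.4699


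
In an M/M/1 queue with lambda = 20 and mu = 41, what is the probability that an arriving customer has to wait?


P(wait) = rho = lambda/mu = 20/41 = 0.4878

0.4878


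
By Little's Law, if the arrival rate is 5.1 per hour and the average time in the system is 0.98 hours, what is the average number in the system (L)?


L = lambda * W = 5.1 * 0.98 = 5.0

5.0


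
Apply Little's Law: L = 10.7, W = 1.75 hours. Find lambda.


lambda = L / W = 10.7 / 1.75 = 6.11 per hour

6.11 per hour


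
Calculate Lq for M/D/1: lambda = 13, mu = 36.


M/D/1: Lq = rho^2 / (2*(1-rho)) where rho = 13/36; Lq = 0.1

0.1


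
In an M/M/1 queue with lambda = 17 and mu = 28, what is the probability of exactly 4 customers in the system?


rho = 17/28; P(n) = (1-rho)*rho^n = (1-17/28)*(17/28)^4 = 0.0534

0.0534


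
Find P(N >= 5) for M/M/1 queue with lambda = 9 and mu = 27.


P(N >= 5) = rho^5 = (9/27)^5 = 0.0041

0.0041


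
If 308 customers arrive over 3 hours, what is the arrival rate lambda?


lambda = total arrivals / time = 308 / 3 = 102.67 per hour

102.67 per hour


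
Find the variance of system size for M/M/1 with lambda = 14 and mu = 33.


rho = 14/33; Var(N) = rho/(1-rho)^2 = 1.28

1.28


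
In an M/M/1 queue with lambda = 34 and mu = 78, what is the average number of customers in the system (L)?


rho = 34/78; L = rho/(1-rho) = 0.77

0.77


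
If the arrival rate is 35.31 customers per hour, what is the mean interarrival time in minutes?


Mean interarrival time = 60/lambda = 60/35.31 = 1.7 minutes

1.7 minutes


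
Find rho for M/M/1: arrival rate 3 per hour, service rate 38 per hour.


rho = lambda/mu = 3/38 = 0.0789

0.0789


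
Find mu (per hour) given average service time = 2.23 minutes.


mu = 60 / avg_service_time = 60 / 2.23 = 26.91 per hour

26.91 per hour


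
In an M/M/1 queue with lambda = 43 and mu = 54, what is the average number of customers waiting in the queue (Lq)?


rho = 43/54; Lq = rho^2/(1-rho) = 3.11

3.11


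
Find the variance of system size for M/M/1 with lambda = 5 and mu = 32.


rho = 5/32; Var(N) = rho/(1-rho)^2 = 0.22

0.22


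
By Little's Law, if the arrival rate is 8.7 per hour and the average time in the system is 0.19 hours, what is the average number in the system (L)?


L = lambda * W = 8.7 * 0.19 = 1.65

1.65


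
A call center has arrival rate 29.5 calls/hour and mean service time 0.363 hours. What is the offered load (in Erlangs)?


Offered load a = lambda * E[S] = 29.5 * 0.363 = 10.71 Erlangs

10.71 Erlangs


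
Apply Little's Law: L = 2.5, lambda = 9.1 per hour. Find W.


W = L / lambda = 2.5 / 9.1 = 0.2747 hours

0.2747 hours


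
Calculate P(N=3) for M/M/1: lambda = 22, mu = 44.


rho = 22/44; P(n) = (1-rho)*rho^n = (1-22/44)*(22/44)^3 = 0.0625

0.0625


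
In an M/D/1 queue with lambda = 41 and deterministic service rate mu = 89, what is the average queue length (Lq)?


M/D/1: Lq = rho^2 / (2*(1-rho)) where rho = 41/89; Lq = 0.2

0.2


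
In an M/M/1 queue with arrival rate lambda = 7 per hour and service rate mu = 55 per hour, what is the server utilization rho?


rho = lambda/mu = 7/55 = 0.1273

0.1273


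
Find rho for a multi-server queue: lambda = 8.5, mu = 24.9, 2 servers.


rho = lambda / (c * mu) = 8.5 / (2 * 24.9) = 0.1707

0.1707


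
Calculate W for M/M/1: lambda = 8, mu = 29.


W = 1/(mu - lambda) = 1/(29 - 8) = 0.0476 hours

0.0476 hours


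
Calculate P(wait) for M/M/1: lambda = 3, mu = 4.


P(wait) = rho = lambda/mu = 3/4 = 0.75

0.75


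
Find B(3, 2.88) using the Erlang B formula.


B(N,A) = (A^N/N!) / sum(A^k/k!, k=0..N) with N=3, A=2.88 = 0.3315

0.3315


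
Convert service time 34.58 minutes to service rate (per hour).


mu = 60 / avg_service_time = 60 / 34.58 = 1.74 per hour

1.74 per hour


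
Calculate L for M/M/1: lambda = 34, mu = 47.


rho = 34/47; L = rho/(1-rho) = 2.62

2.62


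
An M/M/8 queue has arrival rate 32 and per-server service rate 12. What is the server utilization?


rho = lambda/(c*mu) = 32/(8*12) = 0.3333

0.3333


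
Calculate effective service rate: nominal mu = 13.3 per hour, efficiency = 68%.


Effective rate = mu * efficiency = 13.3 * 0.68 = 9.04 per hour

9.04 per hour


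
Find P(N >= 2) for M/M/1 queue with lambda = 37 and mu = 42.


P(N >= 2) = rho^2 = (37/42)^2 = 0.7761

0.7761


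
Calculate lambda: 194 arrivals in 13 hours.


lambda = total arrivals / time = 194 / 13 = 14.92 per hour

14.92 per hour


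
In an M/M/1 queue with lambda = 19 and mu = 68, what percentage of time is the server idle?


Idle fraction = (1 - rho) * 100 = (1 - 19/68) * 100 = 72.1%

72.1%


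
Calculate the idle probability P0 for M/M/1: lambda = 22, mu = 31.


P0 = 1 - rho = 1 - 22/31 = 0.2903

0.2903


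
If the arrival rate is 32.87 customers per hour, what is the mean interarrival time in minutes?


Mean interarrival time = 60/lambda = 60/32.87 = 1.83 minutes

1.83 minutes


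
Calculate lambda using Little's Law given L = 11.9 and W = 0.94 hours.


lambda = L / W = 11.9 / 0.94 = 12.66 per hour

12.66 per hour


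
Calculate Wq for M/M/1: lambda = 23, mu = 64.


rho = 23/64; Wq = rho/(mu - lambda) = 0.0088 hours

0.0088 hours


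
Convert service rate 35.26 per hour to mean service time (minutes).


Mean service time = 60/mu = 60/35.26 = 1.7 minutes

1.7 minutes


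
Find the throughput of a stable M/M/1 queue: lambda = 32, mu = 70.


For a stable queue (lambda < mu), throughput = lambda = 32 per hour

32 per hour


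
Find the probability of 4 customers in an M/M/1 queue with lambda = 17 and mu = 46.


rho = 17/46; P(n) = (1-rho)*rho^n = (1-17/46)*(17/46)^4 = 0.0118

0.0118


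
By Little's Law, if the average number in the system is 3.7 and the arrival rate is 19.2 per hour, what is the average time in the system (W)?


W = L / lambda = 3.7 / 19.2 = 0.1927 hours

0.1927 hours


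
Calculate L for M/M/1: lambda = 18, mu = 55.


rho = 18/55; L = rho/(1-rho) = 0.49

0.49


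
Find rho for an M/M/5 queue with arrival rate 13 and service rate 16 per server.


rho = lambda/(c*mu) = 13/(5*16) = 0.1625

0.1625


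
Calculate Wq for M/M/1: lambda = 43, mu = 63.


rho = 43/63; Wq = rho/(mu - lambda) = 0.0341 hours

0.0341 hours


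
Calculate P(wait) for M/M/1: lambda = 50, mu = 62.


P(wait) = rho = lambda/mu = 50/62 = 0.8065

0.8065


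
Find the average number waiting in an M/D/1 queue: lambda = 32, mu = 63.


M/D/1: Lq = rho^2 / (2*(1-rho)) where rho = 32/63; Lq = 0.26

0.26


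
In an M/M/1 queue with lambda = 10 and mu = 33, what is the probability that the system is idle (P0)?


P0 = 1 - rho = 1 - 10/33 = 0.697

0.697


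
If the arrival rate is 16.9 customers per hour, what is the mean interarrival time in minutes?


Mean interarrival time = 60/lambda = 60/16.9 = 3.55 minutes

3.55 minutes


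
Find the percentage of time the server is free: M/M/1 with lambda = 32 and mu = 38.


Idle fraction = (1 - rho) * 100 = (1 - 32/38) * 100 = 15.8%

15.8%


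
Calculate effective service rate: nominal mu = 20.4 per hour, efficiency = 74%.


Effective rate = mu * efficiency = 20.4 * 0.74 = 15.1 per hour

15.1 per hour


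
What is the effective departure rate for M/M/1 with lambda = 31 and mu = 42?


For a stable queue (lambda < mu), throughput = lambda = 31 per hour

31 per hour


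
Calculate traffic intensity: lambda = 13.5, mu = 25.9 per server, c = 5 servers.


rho = lambda / (c * mu) = 13.5 / (5 * 25.9) = 0.1042

0.1042


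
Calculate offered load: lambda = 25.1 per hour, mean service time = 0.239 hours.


Offered load a = lambda * E[S] = 25.1 * 0.239 = 6.0 Erlangs

6.0 Erlangs


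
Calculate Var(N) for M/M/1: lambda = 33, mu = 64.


rho = 33/64; Var(N) = rho/(1-rho)^2 = 2.2

2.2


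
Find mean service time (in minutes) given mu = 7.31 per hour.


Mean service time = 60/mu = 60/7.31 = 8.21 minutes

8.21 minutes


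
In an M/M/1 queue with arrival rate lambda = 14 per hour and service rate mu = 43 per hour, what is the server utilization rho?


rho = lambda/mu = 14/43 = 0.3256

0.3256


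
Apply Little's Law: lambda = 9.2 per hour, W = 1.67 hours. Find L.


L = lambda * W = 9.2 * 1.67 = 15.36

15.36


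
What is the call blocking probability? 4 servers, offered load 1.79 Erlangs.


B(N,A) = (A^N/N!) / sum(A^k/k!, k=0..N) with N=4, A=1.79 = 0.0741

0.0741


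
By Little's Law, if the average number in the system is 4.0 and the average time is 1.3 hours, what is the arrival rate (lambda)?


lambda = L / W = 4.0 / 1.3 = 3.08 per hour

3.08 per hour


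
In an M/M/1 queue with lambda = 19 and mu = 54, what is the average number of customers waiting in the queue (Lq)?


rho = 19/54; Lq = rho^2/(1-rho) = 0.19

0.19


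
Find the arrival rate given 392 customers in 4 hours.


lambda = total arrivals / time = 392 / 4 = 98.0 per hour

98.0 per hour


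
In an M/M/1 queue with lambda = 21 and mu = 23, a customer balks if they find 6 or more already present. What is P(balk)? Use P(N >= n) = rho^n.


P(N >= 6) = rho^6 = (21/23)^6 = 0.5794

0.5794


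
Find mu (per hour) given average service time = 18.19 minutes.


mu = 60 / avg_service_time = 60 / 18.19 = 3.3 per hour

3.3 per hour


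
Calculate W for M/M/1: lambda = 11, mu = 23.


W = 1/(mu - lambda) = 1/(23 - 11) = 0.0833 hours

0.0833 hours


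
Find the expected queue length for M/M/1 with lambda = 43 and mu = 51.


rho = 43/51; Lq = rho^2/(1-rho) = 4.53

4.53


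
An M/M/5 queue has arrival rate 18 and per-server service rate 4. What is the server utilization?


rho = lambda/(c*mu) = 18/(5*4) = 0.9

0.9


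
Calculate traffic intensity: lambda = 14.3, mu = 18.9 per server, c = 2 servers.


rho = lambda / (c * mu) = 14.3 / (2 * 18.9) = 0.3783

0.3783


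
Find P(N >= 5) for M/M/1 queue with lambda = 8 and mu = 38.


P(N >= 5) = rho^5 = (8/38)^5 = 0.0004

0.0004


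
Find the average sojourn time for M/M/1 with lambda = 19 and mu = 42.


W = 1/(mu - lambda) = 1/(42 - 19) = 0.0435 hours

0.0435 hours


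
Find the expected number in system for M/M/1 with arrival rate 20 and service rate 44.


rho = 20/44; L = rho/(1-rho) = 0.83

0.83


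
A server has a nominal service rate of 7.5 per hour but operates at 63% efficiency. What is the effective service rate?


Effective rate = mu * efficiency = 7.5 * 0.63 = 4.73 per hour

4.73 per hour


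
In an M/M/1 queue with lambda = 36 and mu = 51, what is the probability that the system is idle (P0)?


P0 = 1 - rho = 1 - 36/51 = 0.2941

0.2941


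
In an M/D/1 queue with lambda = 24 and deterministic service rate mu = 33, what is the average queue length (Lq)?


M/D/1: Lq = rho^2 / (2*(1-rho)) where rho = 24/33; Lq = 0.97

0.97


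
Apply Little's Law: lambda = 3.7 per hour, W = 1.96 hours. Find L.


L = lambda * W = 3.7 * 1.96 = 7.25

7.25


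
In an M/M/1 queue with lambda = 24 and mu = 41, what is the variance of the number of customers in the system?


rho = 24/41; Var(N) = rho/(1-rho)^2 = 3.4

3.4


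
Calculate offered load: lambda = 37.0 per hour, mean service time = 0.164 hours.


Offered load a = lambda * E[S] = 37.0 * 0.164 = 6.07 Erlangs

6.07 Erlangs


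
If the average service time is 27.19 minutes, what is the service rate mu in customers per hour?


mu = 60 / avg_service_time = 60 / 27.19 = 2.21 per hour

2.21 per hour


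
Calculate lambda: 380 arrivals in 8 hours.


lambda = total arrivals / time = 380 / 8 = 47.5 per hour

47.5 per hour


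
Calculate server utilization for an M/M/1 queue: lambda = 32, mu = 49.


rho = lambda/mu = 32/49 = 0.6531

0.6531


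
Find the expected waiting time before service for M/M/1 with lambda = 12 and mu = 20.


rho = 12/20; Wq = rho/(mu - lambda) = 0.075 hours

0.075 hours


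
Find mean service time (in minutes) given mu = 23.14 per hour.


Mean service time = 60/mu = 60/23.14 = 2.59 minutes

2.59 minutes


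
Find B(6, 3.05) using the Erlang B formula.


B(N,A) = (A^N/N!) / sum(A^k/k!, k=0..N) with N=6, A=3.05 = 0.0549

0.0549


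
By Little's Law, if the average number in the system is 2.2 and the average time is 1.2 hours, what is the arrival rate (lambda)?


lambda = L / W = 2.2 / 1.2 = 1.83 per hour

1.83 per hour


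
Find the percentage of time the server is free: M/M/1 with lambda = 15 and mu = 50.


Idle fraction = (1 - rho) * 100 = (1 - 15/50) * 100 = 70.0%

70.0%


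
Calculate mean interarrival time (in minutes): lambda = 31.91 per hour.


Mean interarrival time = 60/lambda = 60/31.91 = 1.88 minutes

1.88 minutes


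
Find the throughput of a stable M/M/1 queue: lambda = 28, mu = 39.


For a stable queue (lambda < mu), throughput = lambda = 28 per hour

28 per hour


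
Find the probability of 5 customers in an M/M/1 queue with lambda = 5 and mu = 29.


rho = 5/29; P(n) = (1-rho)*rho^n = (1-5/29)*(5/29)^5 = 0.0001

0.0001


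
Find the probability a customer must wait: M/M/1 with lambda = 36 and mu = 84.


P(wait) = rho = lambda/mu = 36/84 = 0.4286

0.4286


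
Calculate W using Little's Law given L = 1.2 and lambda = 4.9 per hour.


W = L / lambda = 1.2 / 4.9 = 0.2449 hours

0.2449 hours


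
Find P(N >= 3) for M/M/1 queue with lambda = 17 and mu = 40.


P(N >= 3) = rho^3 = (17/40)^3 = 0.0768

0.0768


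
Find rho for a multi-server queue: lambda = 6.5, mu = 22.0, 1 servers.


rho = lambda / (c * mu) = 6.5 / (1 * 22.0) = 0.2955

0.2955


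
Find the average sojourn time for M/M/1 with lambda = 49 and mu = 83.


W = 1/(mu - lambda) = 1/(83 - 49) = 0.0294 hours

0.0294 hours


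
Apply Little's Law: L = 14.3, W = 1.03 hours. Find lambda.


lambda = L / W = 14.3 / 1.03 = 13.88 per hour

13.88 per hour


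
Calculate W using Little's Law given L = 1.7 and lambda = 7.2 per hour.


W = L / lambda = 1.7 / 7.2 = 0.2361 hours

0.2361 hours


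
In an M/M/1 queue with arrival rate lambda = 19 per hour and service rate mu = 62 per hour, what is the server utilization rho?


rho = lambda/mu = 19/62 = 0.3065

0.3065


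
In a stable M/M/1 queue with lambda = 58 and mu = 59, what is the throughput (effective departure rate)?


For a stable queue (lambda < mu), throughput = lambda = 58 per hour

58 per hour


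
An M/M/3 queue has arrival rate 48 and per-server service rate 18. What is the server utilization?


rho = lambda/(c*mu) = 48/(3*18) = 0.8889

0.8889


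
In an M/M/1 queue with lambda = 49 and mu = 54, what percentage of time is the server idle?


Idle fraction = (1 - rho) * 100 = (1 - 49/54) * 100 = 9.3%

9.3%


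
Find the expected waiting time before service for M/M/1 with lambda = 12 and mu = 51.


rho = 12/51; Wq = rho/(mu - lambda) = 0.006 hours

0.006 hours


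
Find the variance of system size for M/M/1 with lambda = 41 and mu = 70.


rho = 41/70; Var(N) = rho/(1-rho)^2 = 3.41

3.41


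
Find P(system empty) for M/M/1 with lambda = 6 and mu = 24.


P0 = 1 - rho = 1 - 6/24 = 0.75

0.75


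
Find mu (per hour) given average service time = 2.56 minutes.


mu = 60 / avg_service_time = 60 / 2.56 = 23.44 per hour

23.44 per hour


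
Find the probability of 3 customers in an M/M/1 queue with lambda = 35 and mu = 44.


rho = 35/44; P(n) = (1-rho)*rho^n = (1-35/44)*(35/44)^3 = 0.103

0.103


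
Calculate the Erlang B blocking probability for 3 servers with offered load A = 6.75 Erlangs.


B(N,A) = (A^N/N!) / sum(A^k/k!, k=0..N) with N=3, A=6.75 = 0.6267

0.6267


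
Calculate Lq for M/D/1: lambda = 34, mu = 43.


M/D/1: Lq = rho^2 / (2*(1-rho)) where rho = 34/43; Lq = 1.49

1.49


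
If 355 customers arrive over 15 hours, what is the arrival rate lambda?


lambda = total arrivals / time = 355 / 15 = 23.67 per hour

23.67 per hour


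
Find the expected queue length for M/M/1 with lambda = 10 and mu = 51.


rho = 10/51; Lq = rho^2/(1-rho) = 0.05

0.05


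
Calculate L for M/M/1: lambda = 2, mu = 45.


rho = 2/45; L = rho/(1-rho) = 0.05

0.05


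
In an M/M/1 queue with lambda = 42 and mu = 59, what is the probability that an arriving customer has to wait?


P(wait) = rho = lambda/mu = 42/59 = 0.7119

0.7119


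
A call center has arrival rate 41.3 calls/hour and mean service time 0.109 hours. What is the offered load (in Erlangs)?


Offered load a = lambda * E[S] = 41.3 * 0.109 = 4.5 Erlangs

4.5 Erlangs


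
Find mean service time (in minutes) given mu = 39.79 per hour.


Mean service time = 60/mu = 60/39.79 = 1.51 minutes

1.51 minutes


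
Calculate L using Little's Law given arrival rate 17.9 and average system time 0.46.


L = lambda * W = 17.9 * 0.46 = 8.23

8.23


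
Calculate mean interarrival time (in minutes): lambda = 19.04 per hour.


Mean interarrival time = 60/lambda = 60/19.04 = 3.15 minutes

3.15 minutes


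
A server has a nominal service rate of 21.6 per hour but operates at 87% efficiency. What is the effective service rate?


Effective rate = mu * efficiency = 21.6 * 0.87 = 18.79 per hour

18.79 per hour


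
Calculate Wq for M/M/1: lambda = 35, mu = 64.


rho = 35/64; Wq = rho/(mu - lambda) = 0.0189 hours

0.0189 hours


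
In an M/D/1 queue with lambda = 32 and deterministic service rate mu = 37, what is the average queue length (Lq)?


M/D/1: Lq = rho^2 / (2*(1-rho)) where rho = 32/37; Lq = 2.77

2.77


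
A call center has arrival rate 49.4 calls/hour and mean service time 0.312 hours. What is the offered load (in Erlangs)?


Offered load a = lambda * E[S] = 49.4 * 0.312 = 15.41 Erlangs

15.41 Erlangs


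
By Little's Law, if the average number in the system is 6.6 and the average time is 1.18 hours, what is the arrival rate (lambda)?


lambda = L / W = 6.6 / 1.18 = 5.59 per hour

5.59 per hour


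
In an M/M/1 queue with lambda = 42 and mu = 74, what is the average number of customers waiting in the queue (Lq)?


rho = 42/74; Lq = rho^2/(1-rho) = 0.74

0.74


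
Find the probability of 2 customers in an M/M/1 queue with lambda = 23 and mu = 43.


rho = 23/43; P(n) = (1-rho)*rho^n = (1-23/43)*(23/43)^2 = 0.1331

0.1331


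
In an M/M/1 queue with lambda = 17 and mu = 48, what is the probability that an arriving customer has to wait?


P(wait) = rho = lambda/mu = 17/48 = 0.3542

0.3542


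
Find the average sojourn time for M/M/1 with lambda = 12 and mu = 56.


W = 1/(mu - lambda) = 1/(56 - 12) = 0.0227 hours

0.0227 hours


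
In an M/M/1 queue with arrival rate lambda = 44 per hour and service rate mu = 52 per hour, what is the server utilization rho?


rho = lambda/mu = 44/52 = 0.8462

0.8462


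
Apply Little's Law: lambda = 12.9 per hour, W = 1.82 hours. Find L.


L = lambda * W = 12.9 * 1.82 = 23.48

23.48


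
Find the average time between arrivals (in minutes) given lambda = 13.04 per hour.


Mean interarrival time = 60/lambda = 60/13.04 = 4.6 minutes

4.6 minutes


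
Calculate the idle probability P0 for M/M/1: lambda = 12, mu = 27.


P0 = 1 - rho = 1 - 12/27 = 0.5556

0.5556


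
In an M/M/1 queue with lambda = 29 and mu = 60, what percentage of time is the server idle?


Idle fraction = (1 - rho) * 100 = (1 - 29/60) * 100 = 51.7%

51.7%


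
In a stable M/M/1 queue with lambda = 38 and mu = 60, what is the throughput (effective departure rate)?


For a stable queue (lambda < mu), throughput = lambda = 38 per hour

38 per hour


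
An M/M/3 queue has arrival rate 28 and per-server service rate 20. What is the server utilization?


rho = lambda/(c*mu) = 28/(3*20) = 0.4667

0.4667


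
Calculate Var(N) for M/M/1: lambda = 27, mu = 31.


rho = 27/31; Var(N) = rho/(1-rho)^2 = 52.31

52.31


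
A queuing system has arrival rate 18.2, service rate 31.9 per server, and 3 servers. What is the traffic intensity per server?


rho = lambda / (c * mu) = 18.2 / (3 * 31.9) = 0.1902

0.1902


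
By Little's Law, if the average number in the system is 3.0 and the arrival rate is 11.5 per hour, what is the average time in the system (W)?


W = L / lambda = 3.0 / 11.5 = 0.2609 hours

0.2609 hours


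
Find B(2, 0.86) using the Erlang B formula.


B(N,A) = (A^N/N!) / sum(A^k/k!, k=0..N) with N=2, A=0.86 = 0.1658

0.1658


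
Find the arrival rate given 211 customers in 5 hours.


lambda = total arrivals / time = 211 / 5 = 42.2 per hour

42.2 per hour


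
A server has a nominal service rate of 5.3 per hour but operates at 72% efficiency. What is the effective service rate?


Effective rate = mu * efficiency = 5.3 * 0.72 = 3.82 per hour

3.82 per hour


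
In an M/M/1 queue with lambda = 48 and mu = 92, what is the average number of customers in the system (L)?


rho = 48/92; L = rho/(1-rho) = 1.09

1.09


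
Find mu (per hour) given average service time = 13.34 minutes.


mu = 60 / avg_service_time = 60 / 13.34 = 4.5 per hour

4.5 per hour


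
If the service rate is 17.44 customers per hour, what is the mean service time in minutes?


Mean service time = 60/mu = 60/17.44 = 3.44 minutes

3.44 minutes


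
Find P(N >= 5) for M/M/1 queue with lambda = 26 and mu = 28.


P(N >= 5) = rho^5 = (26/28)^5 = 0.6904

0.6904


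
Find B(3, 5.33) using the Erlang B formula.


B(N,A) = (A^N/N!) / sum(A^k/k!, k=0..N) with N=3, A=5.33 = 0.5514

0.5514


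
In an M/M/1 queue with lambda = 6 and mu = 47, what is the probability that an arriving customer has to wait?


P(wait) = rho = lambda/mu = 6/47 = 0.1277

0.1277


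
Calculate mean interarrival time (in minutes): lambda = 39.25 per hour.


Mean interarrival time = 60/lambda = 60/39.25 = 1.53 minutes

1.53 minutes


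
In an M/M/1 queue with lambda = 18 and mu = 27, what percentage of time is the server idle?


Idle fraction = (1 - rho) * 100 = (1 - 18/27) * 100 = 33.3%

33.3%


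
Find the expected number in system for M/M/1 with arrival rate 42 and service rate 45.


rho = 42/45; L = rho/(1-rho) = 14.0

14.0


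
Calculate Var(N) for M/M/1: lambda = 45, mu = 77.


rho = 45/77; Var(N) = rho/(1-rho)^2 = 3.38

3.38


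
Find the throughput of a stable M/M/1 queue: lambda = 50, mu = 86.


For a stable queue (lambda < mu), throughput = lambda = 50 per hour

50 per hour


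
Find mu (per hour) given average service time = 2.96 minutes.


mu = 60 / avg_service_time = 60 / 2.96 = 20.27 per hour

20.27 per hour


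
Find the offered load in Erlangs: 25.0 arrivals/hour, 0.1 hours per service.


Offered load a = lambda * E[S] = 25.0 * 0.1 = 2.5 Erlangs

2.5 Erlangs


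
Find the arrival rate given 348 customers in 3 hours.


lambda = total arrivals / time = 348 / 3 = 116.0 per hour

116.0 per hour


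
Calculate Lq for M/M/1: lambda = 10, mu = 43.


rho = 10/43; Lq = rho^2/(1-rho) = 0.07

0.07


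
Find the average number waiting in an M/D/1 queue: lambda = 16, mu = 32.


M/D/1: Lq = rho^2 / (2*(1-rho)) where rho = 16/32; Lq = 0.25

0.25


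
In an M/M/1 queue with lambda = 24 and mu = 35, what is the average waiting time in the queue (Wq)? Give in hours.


rho = 24/35; Wq = rho/(mu - lambda) = 0.0623 hours

0.0623 hours


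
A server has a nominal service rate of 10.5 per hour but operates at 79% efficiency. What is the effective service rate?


Effective rate = mu * efficiency = 10.5 * 0.79 = 8.3 per hour

8.3 per hour


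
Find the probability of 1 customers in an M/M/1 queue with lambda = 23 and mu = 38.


rho = 23/38; P(n) = (1-rho)*rho^n = (1-23/38)*(23/38)^1 = 0.2389

0.2389


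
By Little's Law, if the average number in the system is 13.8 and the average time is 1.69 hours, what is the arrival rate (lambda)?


lambda = L / W = 13.8 / 1.69 = 8.17 per hour

8.17 per hour


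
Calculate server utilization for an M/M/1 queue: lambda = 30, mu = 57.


rho = lambda/mu = 30/57 = 0.5263

0.5263


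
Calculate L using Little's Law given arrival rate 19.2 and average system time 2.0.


L = lambda * W = 19.2 * 2.0 = 38.4

38.4


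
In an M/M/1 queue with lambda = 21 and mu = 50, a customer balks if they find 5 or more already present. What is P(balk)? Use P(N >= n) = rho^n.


P(N >= 5) = rho^5 = (21/50)^5 = 0.0131

0.0131


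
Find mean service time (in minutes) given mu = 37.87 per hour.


Mean service time = 60/mu = 60/37.87 = 1.58 minutes

1.58 minutes


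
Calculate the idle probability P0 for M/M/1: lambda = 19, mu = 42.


P0 = 1 - rho = 1 - 19/42 = 0.5476

0.5476


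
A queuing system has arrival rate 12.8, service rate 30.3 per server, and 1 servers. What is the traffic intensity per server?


rho = lambda / (c * mu) = 12.8 / (1 * 30.3) = 0.4224

0.4224


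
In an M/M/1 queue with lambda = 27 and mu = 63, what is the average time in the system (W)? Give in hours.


W = 1/(mu - lambda) = 1/(63 - 27) = 0.0278 hours

0.0278 hours


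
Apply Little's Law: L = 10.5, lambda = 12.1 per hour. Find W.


W = L / lambda = 10.5 / 12.1 = 0.8678 hours

0.8678 hours


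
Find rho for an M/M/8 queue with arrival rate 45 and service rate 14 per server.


rho = lambda/(c*mu) = 45/(8*14) = 0.4018

0.4018


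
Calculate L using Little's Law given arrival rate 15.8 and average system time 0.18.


L = lambda * W = 15.8 * 0.18 = 2.84

2.84


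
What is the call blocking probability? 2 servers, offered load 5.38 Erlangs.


B(N,A) = (A^N/N!) / sum(A^k/k!, k=0..N) with N=2, A=5.38 = 0.694

0.694


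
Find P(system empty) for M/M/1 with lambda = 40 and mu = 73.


P0 = 1 - rho = 1 - 40/73 = 0.4521

0.4521


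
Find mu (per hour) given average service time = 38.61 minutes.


mu = 60 / avg_service_time = 60 / 38.61 = 1.55 per hour

1.55 per hour


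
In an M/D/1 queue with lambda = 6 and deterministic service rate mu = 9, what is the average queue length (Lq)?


M/D/1: Lq = rho^2 / (2*(1-rho)) where rho = 6/9; Lq = 0.67

0.67


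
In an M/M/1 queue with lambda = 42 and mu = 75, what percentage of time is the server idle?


Idle fraction = (1 - rho) * 100 = (1 - 42/75) * 100 = 44.0%

44.0%


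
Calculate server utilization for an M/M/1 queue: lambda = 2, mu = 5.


rho = lambda/mu = 2/5 = 0.4

0.4


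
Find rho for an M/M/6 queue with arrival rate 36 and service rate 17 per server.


rho = lambda/(c*mu) = 36/(6*17) = 0.3529

0.3529
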